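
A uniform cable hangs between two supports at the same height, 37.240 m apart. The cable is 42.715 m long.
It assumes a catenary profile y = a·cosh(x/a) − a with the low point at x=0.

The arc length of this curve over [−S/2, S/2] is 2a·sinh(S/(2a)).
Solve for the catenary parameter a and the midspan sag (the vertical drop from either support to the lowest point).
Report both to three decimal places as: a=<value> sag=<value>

a=20.248 sag=9.182

seed: a₀ = √(S³/(24(L−S))) = √(37.240³/(24·5.475)) = 19.825166
iter 1: u=0.939210  f(a)=+2.466e-01  f'(a)=-6.026e-01  a ← 19.825166 − (+2.466e-01/-6.026e-01) = 20.234408
iter 2: u=0.920215  f(a)=+7.843e-03  f'(a)=-5.648e-01  a ← 20.234408 − (+7.843e-03/-5.648e-01) = 20.248294
iter 3: u=0.919584  f(a)=+8.510e-06  f'(a)=-5.636e-01  a ← 20.248294 − (+8.510e-06/-5.636e-01) = 20.248309
iter 4: u=0.919583  f(a)=+1.005e-11  f'(a)=-5.636e-01  a ← 20.248309 − (+1.005e-11/-5.636e-01) = 20.248309
converged: |Δa| < 1e-12 after 4 iterations
sag = a·(cosh(S/(2a)) − 1) = 20.248309·(cosh(0.919583) − 1) = 9.181894
T_max/T_min = cosh(S/(2a)) = 1.453465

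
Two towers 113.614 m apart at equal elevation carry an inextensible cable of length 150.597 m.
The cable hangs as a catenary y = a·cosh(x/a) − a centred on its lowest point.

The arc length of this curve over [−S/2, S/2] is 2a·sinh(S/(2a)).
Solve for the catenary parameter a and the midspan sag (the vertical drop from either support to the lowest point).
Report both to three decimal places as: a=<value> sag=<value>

seed: a₀ = √(S³/(24(L−S))) = √(113.614³/(24·36.983)) = 40.648178
iter 1: u=1.397529  f(a)=+3.784e+00  f'(a)=-2.201e+00  a ← 40.648178 − (+3.784e+00/-2.201e+00) = 42.367640
iter 2: u=1.340811  f(a)=+2.534e-01  f'(a)=-1.915e+00  a ← 42.367640 − (+2.534e-01/-1.915e+00) = 42.499936
iter 3: u=1.336637  f(a)=+1.316e-03  f'(a)=-1.895e+00  a ← 42.499936 − (+1.316e-03/-1.895e+00) = 42.500631
iter 4: u=1.336615  f(a)=+3.591e-08  f'(a)=-1.895e+00  a ← 42.500631 − (+3.591e-08/-1.895e+00) = 42.500631
iter 5: u=1.336615  f(a)=+0.000e+00  f'(a)=-1.895e+00  a ← 42.500631 − (+0.000e+00/-1.895e+00) = 42.500631
converged: |Δa| < 1e-12 after 5 iterations
sag = a·(cosh(S/(2a)) − 1) = 42.500631·(cosh(1.336615) − 1) = 43.964204
T_max/T_min = cosh(S/(2a)) = 2.034437

a=42.501 sag=43.964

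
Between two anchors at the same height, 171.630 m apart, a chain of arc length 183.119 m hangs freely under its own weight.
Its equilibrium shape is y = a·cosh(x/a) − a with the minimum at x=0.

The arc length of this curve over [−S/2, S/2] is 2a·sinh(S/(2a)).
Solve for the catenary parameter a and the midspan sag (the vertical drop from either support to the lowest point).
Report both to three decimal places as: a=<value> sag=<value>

seed: a₀ = √(S³/(24(L−S))) = √(171.630³/(24·11.489)) = 135.407609
iter 1: u=0.633753  f(a)=+2.329e-01  f'(a)=-1.766e-01  a ← 135.407609 − (+2.329e-01/-1.766e-01) = 136.726581
iter 2: u=0.627639  f(a)=+3.447e-03  f'(a)=-1.714e-01  a ← 136.726581 − (+3.447e-03/-1.714e-01) = 136.746692
iter 3: u=0.627547  f(a)=+7.802e-07  f'(a)=-1.713e-01  a ← 136.746692 − (+7.802e-07/-1.713e-01) = 136.746696
iter 4: u=0.627547  f(a)=+0.000e+00  f'(a)=-1.713e-01  a ← 136.746696 − (+0.000e+00/-1.713e-01) = 136.746696
converged: |Δa| < 1e-12 after 4 iterations
sag = a·(cosh(S/(2a)) − 1) = 136.746696·(cosh(0.627547) − 1) = 27.821833
T_max/T_min = cosh(S/(2a)) = 1.203455

a=136.747 sag=27.822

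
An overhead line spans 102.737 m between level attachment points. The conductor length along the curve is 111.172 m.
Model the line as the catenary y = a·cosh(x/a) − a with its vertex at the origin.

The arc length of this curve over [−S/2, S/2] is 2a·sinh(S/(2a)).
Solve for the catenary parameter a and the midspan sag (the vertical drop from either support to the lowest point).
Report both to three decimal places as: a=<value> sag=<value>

seed: a₀ = √(S³/(24(L−S))) = √(102.737³/(24·8.435)) = 73.188384
iter 1: u=0.701867  f(a)=+2.102e-01  f'(a)=-2.421e-01  a ← 73.188384 − (+2.102e-01/-2.421e-01) = 74.056833
iter 2: u=0.693636  f(a)=+3.800e-03  f'(a)=-2.334e-01  a ← 74.056833 − (+3.800e-03/-2.334e-01) = 74.073117
iter 3: u=0.693484  f(a)=+1.293e-06  f'(a)=-2.332e-01  a ← 74.073117 − (+1.293e-06/-2.332e-01) = 74.073123
iter 4: u=0.693484  f(a)=+1.563e-13  f'(a)=-2.332e-01  a ← 74.073123 − (+1.563e-13/-2.332e-01) = 74.073123
converged: |Δa| < 1e-12 after 4 iterations
sag = a·(cosh(S/(2a)) − 1) = 74.073123·(cosh(0.693484) − 1) = 18.536979
T_max/T_min = cosh(S/(2a)) = 1.250252

a=74.073 sag=18.537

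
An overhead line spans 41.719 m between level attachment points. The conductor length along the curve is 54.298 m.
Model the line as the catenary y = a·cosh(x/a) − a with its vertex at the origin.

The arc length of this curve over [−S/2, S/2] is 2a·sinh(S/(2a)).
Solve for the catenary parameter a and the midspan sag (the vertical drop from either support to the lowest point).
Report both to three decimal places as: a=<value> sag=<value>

a=16.166 sag=15.431

seed: a₀ = √(S³/(24(L−S))) = √(41.719³/(24·12.579)) = 15.508584
iter 1: u=1.345029  f(a)=+1.188e+00  f'(a)=-1.935e+00  a ← 15.508584 − (+1.188e+00/-1.935e+00) = 16.122500
iter 2: u=1.293813  f(a)=+7.419e-02  f'(a)=-1.700e+00  a ← 16.122500 − (+7.419e-02/-1.700e+00) = 16.166129
iter 3: u=1.290321  f(a)=+3.319e-04  f'(a)=-1.685e+00  a ← 16.166129 − (+3.319e-04/-1.685e+00) = 16.166326
iter 4: u=1.290306  f(a)=+6.709e-09  f'(a)=-1.685e+00  a ← 16.166326 − (+6.709e-09/-1.685e+00) = 16.166326
iter 5: u=1.290306  f(a)=+0.000e+00  f'(a)=-1.685e+00  a ← 16.166326 − (+0.000e+00/-1.685e+00) = 16.166326
converged: |Δa| < 1e-12 after 5 iterations
sag = a·(cosh(S/(2a)) − 1) = 16.166326·(cosh(1.290306) − 1) = 15.431432
T_max/T_min = cosh(S/(2a)) = 1.954542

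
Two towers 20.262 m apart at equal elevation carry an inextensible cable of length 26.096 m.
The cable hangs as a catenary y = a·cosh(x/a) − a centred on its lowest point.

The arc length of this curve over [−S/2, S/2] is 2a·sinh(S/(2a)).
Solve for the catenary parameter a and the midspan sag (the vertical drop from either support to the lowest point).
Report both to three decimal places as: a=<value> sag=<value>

seed: a₀ = √(S³/(24(L−S))) = √(20.262³/(24·5.834)) = 7.707874
iter 1: u=1.314370  f(a)=+5.252e-01  f'(a)=-1.792e+00  a ← 7.707874 − (+5.252e-01/-1.792e+00) = 8.000943
iter 2: u=1.266226  f(a)=+3.144e-02  f'(a)=-1.583e+00  a ← 8.000943 − (+3.144e-02/-1.583e+00) = 8.020799
iter 3: u=1.263091  f(a)=+1.285e-04  f'(a)=-1.570e+00  a ← 8.020799 − (+1.285e-04/-1.570e+00) = 8.020881
iter 4: u=1.263078  f(a)=+2.168e-09  f'(a)=-1.570e+00  a ← 8.020881 − (+2.168e-09/-1.570e+00) = 8.020881
iter 5: u=1.263078  f(a)=-3.553e-15  f'(a)=-1.570e+00  a ← 8.020881 − (-3.553e-15/-1.570e+00) = 8.020881
converged: |Δa| < 1e-12 after 5 iterations
sag = a·(cosh(S/(2a)) − 1) = 8.020881·(cosh(1.263078) − 1) = 7.295282
T_max/T_min = cosh(S/(2a)) = 1.909536

a=8.021 sag=7.295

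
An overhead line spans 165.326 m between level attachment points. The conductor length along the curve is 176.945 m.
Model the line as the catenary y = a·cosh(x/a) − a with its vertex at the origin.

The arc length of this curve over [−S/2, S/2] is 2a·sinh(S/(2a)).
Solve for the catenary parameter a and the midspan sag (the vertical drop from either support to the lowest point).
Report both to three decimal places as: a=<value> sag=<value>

a=128.619 sag=27.491

seed: a₀ = √(S³/(24(L−S))) = √(165.326³/(24·11.619)) = 127.298047
iter 1: u=0.649366  f(a)=+2.474e-01  f'(a)=-1.904e-01  a ← 127.298047 − (+2.474e-01/-1.904e-01) = 128.597918
iter 2: u=0.642802  f(a)=+3.841e-03  f'(a)=-1.845e-01  a ← 128.597918 − (+3.841e-03/-1.845e-01) = 128.618739
iter 3: u=0.642698  f(a)=+9.581e-07  f'(a)=-1.844e-01  a ← 128.618739 − (+9.581e-07/-1.844e-01) = 128.618744
iter 4: u=0.642698  f(a)=+2.842e-14  f'(a)=-1.844e-01  a ← 128.618744 − (+2.842e-14/-1.844e-01) = 128.618744
converged: |Δa| < 1e-12 after 4 iterations
sag = a·(cosh(S/(2a)) − 1) = 128.618744·(cosh(0.642698) − 1) = 27.490719
T_max/T_min = cosh(S/(2a)) = 1.213738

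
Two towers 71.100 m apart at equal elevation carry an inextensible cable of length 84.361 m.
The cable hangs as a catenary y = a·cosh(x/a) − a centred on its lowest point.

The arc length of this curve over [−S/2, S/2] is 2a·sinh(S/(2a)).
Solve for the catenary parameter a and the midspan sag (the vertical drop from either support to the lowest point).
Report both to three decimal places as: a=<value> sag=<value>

seed: a₀ = √(S³/(24(L−S))) = √(71.100³/(24·13.261)) = 33.605522
iter 1: u=1.057862  f(a)=+7.621e-01  f'(a)=-8.811e-01  a ← 33.605522 − (+7.621e-01/-8.811e-01) = 34.470404
iter 2: u=1.031319  f(a)=+3.041e-02  f'(a)=-8.121e-01  a ← 34.470404 − (+3.041e-02/-8.121e-01) = 34.507853
iter 3: u=1.030200  f(a)=+5.289e-05  f'(a)=-8.093e-01  a ← 34.507853 − (+5.289e-05/-8.093e-01) = 34.507918
iter 4: u=1.030198  f(a)=+1.606e-10  f'(a)=-8.093e-01  a ← 34.507918 − (+1.606e-10/-8.093e-01) = 34.507918
iter 5: u=1.030198  f(a)=+1.421e-14  f'(a)=-8.093e-01  a ← 34.507918 − (+1.421e-14/-8.093e-01) = 34.507918
converged: |Δa| < 1e-12 after 5 iterations
sag = a·(cosh(S/(2a)) − 1) = 34.507918·(cosh(1.030198) − 1) = 19.989706
T_max/T_min = cosh(S/(2a)) = 1.579279

a=34.508 sag=19.990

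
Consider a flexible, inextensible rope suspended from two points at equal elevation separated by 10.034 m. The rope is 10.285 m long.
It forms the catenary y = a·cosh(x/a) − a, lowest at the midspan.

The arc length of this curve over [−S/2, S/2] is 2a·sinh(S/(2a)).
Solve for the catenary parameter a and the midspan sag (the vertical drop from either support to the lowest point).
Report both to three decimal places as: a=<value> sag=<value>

a=12.998 sag=0.980

seed: a₀ = √(S³/(24(L−S))) = √(10.034³/(24·0.251)) = 12.949967
iter 1: u=0.387414  f(a)=+1.890e-03  f'(a)=-3.935e-02  a ← 12.949967 − (+1.890e-03/-3.935e-02) = 12.998008
iter 2: u=0.385982  f(a)=+1.057e-05  f'(a)=-3.891e-02  a ← 12.998008 − (+1.057e-05/-3.891e-02) = 12.998279
iter 3: u=0.385974  f(a)=+3.347e-10  f'(a)=-3.891e-02  a ← 12.998279 − (+3.347e-10/-3.891e-02) = 12.998279
iter 4: u=0.385974  f(a)=+0.000e+00  f'(a)=-3.891e-02  a ← 12.998279 − (+0.000e+00/-3.891e-02) = 12.998279
converged: |Δa| < 1e-12 after 4 iterations
sag = a·(cosh(S/(2a)) − 1) = 12.998279·(cosh(0.385974) − 1) = 0.980296
T_max/T_min = cosh(S/(2a)) = 1.075417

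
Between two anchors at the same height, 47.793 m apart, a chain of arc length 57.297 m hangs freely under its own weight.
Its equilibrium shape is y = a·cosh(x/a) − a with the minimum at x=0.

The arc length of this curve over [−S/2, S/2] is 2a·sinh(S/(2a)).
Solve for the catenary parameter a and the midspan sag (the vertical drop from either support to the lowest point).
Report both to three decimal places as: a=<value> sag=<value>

a=22.502 sag=13.927

seed: a₀ = √(S³/(24(L−S))) = √(47.793³/(24·9.504)) = 21.876992
iter 1: u=1.092312  f(a)=+5.834e-01  f'(a)=-9.770e-01  a ← 21.876992 − (+5.834e-01/-9.770e-01) = 22.474059
iter 2: u=1.063293  f(a)=+2.473e-02  f'(a)=-8.958e-01  a ← 22.474059 − (+2.473e-02/-8.958e-01) = 22.501671
iter 3: u=1.061988  f(a)=+4.883e-05  f'(a)=-8.922e-01  a ← 22.501671 − (+4.883e-05/-8.922e-01) = 22.501726
iter 4: u=1.061985  f(a)=+1.911e-10  f'(a)=-8.922e-01  a ← 22.501726 − (+1.911e-10/-8.922e-01) = 22.501726
iter 5: u=1.061985  f(a)=-1.421e-14  f'(a)=-8.922e-01  a ← 22.501726 − (-1.421e-14/-8.922e-01) = 22.501726
converged: |Δa| < 1e-12 after 5 iterations
sag = a·(cosh(S/(2a)) − 1) = 22.501726·(cosh(1.061985) − 1) = 13.927167
T_max/T_min = cosh(S/(2a)) = 1.618938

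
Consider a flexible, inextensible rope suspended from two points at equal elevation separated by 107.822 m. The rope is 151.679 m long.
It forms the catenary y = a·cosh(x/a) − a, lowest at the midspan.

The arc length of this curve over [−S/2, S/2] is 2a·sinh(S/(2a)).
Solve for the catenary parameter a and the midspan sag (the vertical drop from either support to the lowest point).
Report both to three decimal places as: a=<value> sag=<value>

seed: a₀ = √(S³/(24(L−S))) = √(107.822³/(24·43.857)) = 34.509288
iter 1: u=1.562217  f(a)=+5.673e+00  f'(a)=-3.219e+00  a ← 34.509288 − (+5.673e+00/-3.219e+00) = 36.271968
iter 2: u=1.486299  f(a)=+4.637e-01  f'(a)=-2.712e+00  a ← 36.271968 − (+4.637e-01/-2.712e+00) = 36.442924
iter 3: u=1.479327  f(a)=+3.706e-03  f'(a)=-2.669e+00  a ← 36.442924 − (+3.706e-03/-2.669e+00) = 36.444312
iter 4: u=1.479271  f(a)=+2.409e-07  f'(a)=-2.669e+00  a ← 36.444312 − (+2.409e-07/-2.669e+00) = 36.444312
iter 5: u=1.479271  f(a)=+2.842e-14  f'(a)=-2.669e+00  a ← 36.444312 − (+2.842e-14/-2.669e+00) = 36.444312
converged: |Δa| < 1e-12 after 5 iterations
sag = a·(cosh(S/(2a)) − 1) = 36.444312·(cosh(1.479271) − 1) = 47.697340
T_max/T_min = cosh(S/(2a)) = 2.308773

a=36.444 sag=47.697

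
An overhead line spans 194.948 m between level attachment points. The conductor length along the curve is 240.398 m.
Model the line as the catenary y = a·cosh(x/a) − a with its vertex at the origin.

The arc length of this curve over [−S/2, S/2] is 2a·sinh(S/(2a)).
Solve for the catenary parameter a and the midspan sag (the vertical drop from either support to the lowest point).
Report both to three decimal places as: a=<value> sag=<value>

seed: a₀ = √(S³/(24(L−S))) = √(194.948³/(24·45.450)) = 82.414876
iter 1: u=1.182723  f(a)=+3.287e+00  f'(a)=-1.265e+00  a ← 82.414876 − (+3.287e+00/-1.265e+00) = 85.012831
iter 2: u=1.146580  f(a)=+1.618e-01  f'(a)=-1.143e+00  a ← 85.012831 − (+1.618e-01/-1.143e+00) = 85.154358
iter 3: u=1.144674  f(a)=+4.372e-04  f'(a)=-1.137e+00  a ← 85.154358 − (+4.372e-04/-1.137e+00) = 85.154742
iter 4: u=1.144669  f(a)=+3.210e-09  f'(a)=-1.137e+00  a ← 85.154742 − (+3.210e-09/-1.137e+00) = 85.154742
iter 5: u=1.144669  f(a)=+5.684e-14  f'(a)=-1.137e+00  a ← 85.154742 − (+5.684e-14/-1.137e+00) = 85.154742
converged: |Δa| < 1e-12 after 5 iterations
sag = a·(cosh(S/(2a)) − 1) = 85.154742·(cosh(1.144669) − 1) = 62.151502
T_max/T_min = cosh(S/(2a)) = 1.729865

a=85.155 sag=62.152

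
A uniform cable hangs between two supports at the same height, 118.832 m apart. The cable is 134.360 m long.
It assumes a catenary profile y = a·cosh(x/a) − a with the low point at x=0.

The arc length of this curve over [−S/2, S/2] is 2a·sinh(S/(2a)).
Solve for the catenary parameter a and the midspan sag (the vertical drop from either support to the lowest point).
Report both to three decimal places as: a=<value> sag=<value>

seed: a₀ = √(S³/(24(L−S))) = √(118.832³/(24·15.528)) = 67.102195
iter 1: u=0.885455  f(a)=+6.202e-01  f'(a)=-5.001e-01  a ← 67.102195 − (+6.202e-01/-5.001e-01) = 68.342283
iter 2: u=0.869389  f(a)=+1.761e-02  f'(a)=-4.721e-01  a ← 68.342283 − (+1.761e-02/-4.721e-01) = 68.379586
iter 3: u=0.868914  f(a)=+1.512e-05  f'(a)=-4.713e-01  a ← 68.379586 − (+1.512e-05/-4.713e-01) = 68.379618
iter 4: u=0.868914  f(a)=+1.117e-11  f'(a)=-4.713e-01  a ← 68.379618 − (+1.117e-11/-4.713e-01) = 68.379618
converged: |Δa| < 1e-12 after 4 iterations
sag = a·(cosh(S/(2a)) − 1) = 68.379618·(cosh(0.868914) − 1) = 27.479260
T_max/T_min = cosh(S/(2a)) = 1.401863

a=68.380 sag=27.479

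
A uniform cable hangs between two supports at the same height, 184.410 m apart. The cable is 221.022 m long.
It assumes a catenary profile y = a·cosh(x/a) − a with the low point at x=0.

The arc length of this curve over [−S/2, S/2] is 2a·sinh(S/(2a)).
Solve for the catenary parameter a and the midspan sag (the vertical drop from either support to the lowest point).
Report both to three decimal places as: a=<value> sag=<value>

a=86.890 sag=53.689

seed: a₀ = √(S³/(24(L−S))) = √(184.410³/(24·36.612)) = 84.481060
iter 1: u=1.091428  f(a)=+2.244e+00  f'(a)=-9.745e-01  a ← 84.481060 − (+2.244e+00/-9.745e-01) = 86.783311
iter 2: u=1.062474  f(a)=+9.498e-02  f'(a)=-8.936e-01  a ← 86.783311 − (+9.498e-02/-8.936e-01) = 86.889606
iter 3: u=1.061174  f(a)=+1.869e-04  f'(a)=-8.900e-01  a ← 86.889606 − (+1.869e-04/-8.900e-01) = 86.889816
iter 4: u=1.061172  f(a)=+7.268e-10  f'(a)=-8.900e-01  a ← 86.889816 − (+7.268e-10/-8.900e-01) = 86.889816
iter 5: u=1.061172  f(a)=+2.842e-14  f'(a)=-8.900e-01  a ← 86.889816 − (+2.842e-14/-8.900e-01) = 86.889816
converged: |Δa| < 1e-12 after 5 iterations
sag = a·(cosh(S/(2a)) − 1) = 86.889816·(cosh(1.061172) − 1) = 53.689419
T_max/T_min = cosh(S/(2a)) = 1.617902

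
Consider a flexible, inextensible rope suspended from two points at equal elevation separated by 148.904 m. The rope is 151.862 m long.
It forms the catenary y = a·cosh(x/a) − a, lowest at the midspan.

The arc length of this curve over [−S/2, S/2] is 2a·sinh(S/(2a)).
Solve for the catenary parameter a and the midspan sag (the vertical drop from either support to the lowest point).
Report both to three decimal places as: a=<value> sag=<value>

seed: a₀ = √(S³/(24(L−S))) = √(148.904³/(24·2.958)) = 215.652671
iter 1: u=0.345240  f(a)=+1.768e-02  f'(a)=-2.776e-02  a ← 215.652671 − (+1.768e-02/-2.776e-02) = 216.289471
iter 2: u=0.344224  f(a)=+7.861e-05  f'(a)=-2.751e-02  a ← 216.289471 − (+7.861e-05/-2.751e-02) = 216.292328
iter 3: u=0.344219  f(a)=+1.570e-09  f'(a)=-2.751e-02  a ← 216.292328 − (+1.570e-09/-2.751e-02) = 216.292328
iter 4: u=0.344219  f(a)=+0.000e+00  f'(a)=-2.751e-02  a ← 216.292328 − (+0.000e+00/-2.751e-02) = 216.292328
converged: |Δa| < 1e-12 after 4 iterations
sag = a·(cosh(S/(2a)) − 1) = 216.292328·(cosh(0.344219) − 1) = 12.940933
T_max/T_min = cosh(S/(2a)) = 1.059831

a=216.292 sag=12.941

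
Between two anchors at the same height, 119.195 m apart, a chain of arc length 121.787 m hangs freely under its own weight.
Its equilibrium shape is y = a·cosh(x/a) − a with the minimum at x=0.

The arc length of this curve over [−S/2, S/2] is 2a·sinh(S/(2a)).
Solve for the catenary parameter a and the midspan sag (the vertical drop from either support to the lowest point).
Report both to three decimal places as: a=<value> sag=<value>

a=165.528 sag=10.845

seed: a₀ = √(S³/(24(L−S))) = √(119.195³/(24·2.592)) = 164.992399
iter 1: u=0.361214  f(a)=+1.696e-02  f'(a)=-3.183e-02  a ← 164.992399 − (+1.696e-02/-3.183e-02) = 165.525275
iter 2: u=0.360051  f(a)=+8.253e-05  f'(a)=-3.152e-02  a ← 165.525275 − (+8.253e-05/-3.152e-02) = 165.527893
iter 3: u=0.360045  f(a)=+1.975e-09  f'(a)=-3.152e-02  a ← 165.527893 − (+1.975e-09/-3.152e-02) = 165.527893
iter 4: u=0.360045  f(a)=+2.842e-14  f'(a)=-3.152e-02  a ← 165.527893 − (+2.842e-14/-3.152e-02) = 165.527893
converged: |Δa| < 1e-12 after 4 iterations
sag = a·(cosh(S/(2a)) − 1) = 165.527893·(cosh(0.360045) − 1) = 10.845296
T_max/T_min = cosh(S/(2a)) = 1.065519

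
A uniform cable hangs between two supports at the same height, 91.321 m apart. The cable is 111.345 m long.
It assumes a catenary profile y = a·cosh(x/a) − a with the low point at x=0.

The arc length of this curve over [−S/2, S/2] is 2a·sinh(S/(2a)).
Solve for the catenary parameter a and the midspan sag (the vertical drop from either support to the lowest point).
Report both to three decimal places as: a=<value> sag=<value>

a=41.057 sag=28.118

seed: a₀ = √(S³/(24(L−S))) = √(91.321³/(24·20.024)) = 39.808421
iter 1: u=1.147006  f(a)=+1.359e+00  f'(a)=-1.145e+00  a ← 39.808421 − (+1.359e+00/-1.145e+00) = 40.995781
iter 2: u=1.113785  f(a)=+6.318e-02  f'(a)=-1.041e+00  a ← 40.995781 − (+6.318e-02/-1.041e+00) = 41.056502
iter 3: u=1.112138  f(a)=+1.513e-04  f'(a)=-1.036e+00  a ← 41.056502 − (+1.513e-04/-1.036e+00) = 41.056648
iter 4: u=1.112134  f(a)=+8.716e-10  f'(a)=-1.036e+00  a ← 41.056648 − (+8.716e-10/-1.036e+00) = 41.056648
iter 5: u=1.112134  f(a)=+1.421e-14  f'(a)=-1.036e+00  a ← 41.056648 − (+1.421e-14/-1.036e+00) = 41.056648
converged: |Δa| < 1e-12 after 5 iterations
sag = a·(cosh(S/(2a)) − 1) = 41.056648·(cosh(1.112134) − 1) = 28.117593
T_max/T_min = cosh(S/(2a)) = 1.684849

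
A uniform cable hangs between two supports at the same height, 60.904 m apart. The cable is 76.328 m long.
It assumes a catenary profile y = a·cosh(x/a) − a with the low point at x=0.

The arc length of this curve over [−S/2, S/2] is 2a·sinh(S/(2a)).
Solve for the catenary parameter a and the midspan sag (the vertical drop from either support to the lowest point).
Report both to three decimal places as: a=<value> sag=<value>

a=25.592 sag=20.358

seed: a₀ = √(S³/(24(L−S))) = √(60.904³/(24·15.424)) = 24.703847
iter 1: u=1.232682  f(a)=+1.215e+00  f'(a)=-1.449e+00  a ← 24.703847 − (+1.215e+00/-1.449e+00) = 25.542430
iter 2: u=1.192212  f(a)=+6.462e-02  f'(a)=-1.299e+00  a ← 25.542430 − (+6.462e-02/-1.299e+00) = 25.592186
iter 3: u=1.189894  f(a)=+2.054e-04  f'(a)=-1.290e+00  a ← 25.592186 − (+2.054e-04/-1.290e+00) = 25.592345
iter 4: u=1.189887  f(a)=+2.091e-09  f'(a)=-1.290e+00  a ← 25.592345 − (+2.091e-09/-1.290e+00) = 25.592345
iter 5: u=1.189887  f(a)=-1.421e-14  f'(a)=-1.290e+00  a ← 25.592345 − (-1.421e-14/-1.290e+00) = 25.592345
converged: |Δa| < 1e-12 after 5 iterations
sag = a·(cosh(S/(2a)) − 1) = 25.592345·(cosh(1.189887) − 1) = 20.358270
T_max/T_min = cosh(S/(2a)) = 1.795483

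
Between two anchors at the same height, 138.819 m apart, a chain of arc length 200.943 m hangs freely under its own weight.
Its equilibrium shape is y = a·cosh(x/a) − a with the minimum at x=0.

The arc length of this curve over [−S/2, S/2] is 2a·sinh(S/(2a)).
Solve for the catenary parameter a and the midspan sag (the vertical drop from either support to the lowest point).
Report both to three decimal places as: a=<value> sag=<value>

a=44.952 sag=65.117

seed: a₀ = √(S³/(24(L−S))) = √(138.819³/(24·62.124)) = 42.358253
iter 1: u=1.638630  f(a)=+8.894e+00  f'(a)=-3.800e+00  a ← 42.358253 − (+8.894e+00/-3.800e+00) = 44.698627
iter 2: u=1.552833  f(a)=+7.903e-01  f'(a)=-3.152e+00  a ← 44.698627 − (+7.903e-01/-3.152e+00) = 44.949343
iter 3: u=1.544172  f(a)=+7.585e-03  f'(a)=-3.092e+00  a ← 44.949343 − (+7.585e-03/-3.092e+00) = 44.951796
iter 4: u=1.544087  f(a)=+7.135e-07  f'(a)=-3.092e+00  a ← 44.951796 − (+7.135e-07/-3.092e+00) = 44.951797
iter 5: u=1.544087  f(a)=-2.842e-14  f'(a)=-3.092e+00  a ← 44.951797 − (-2.842e-14/-3.092e+00) = 44.951797
converged: |Δa| < 1e-12 after 5 iterations
sag = a·(cosh(S/(2a)) − 1) = 44.951797·(cosh(1.544087) − 1) = 65.117211
T_max/T_min = cosh(S/(2a)) = 2.448601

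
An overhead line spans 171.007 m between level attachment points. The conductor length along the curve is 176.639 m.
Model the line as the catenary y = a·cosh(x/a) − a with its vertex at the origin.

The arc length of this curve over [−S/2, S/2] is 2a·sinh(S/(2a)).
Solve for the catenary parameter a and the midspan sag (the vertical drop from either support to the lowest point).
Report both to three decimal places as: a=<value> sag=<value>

seed: a₀ = √(S³/(24(L−S))) = √(171.007³/(24·5.632)) = 192.346323
iter 1: u=0.444529  f(a)=+5.591e-02  f'(a)=-5.973e-02  a ← 192.346323 − (+5.591e-02/-5.973e-02) = 193.282397
iter 2: u=0.442376  f(a)=+4.108e-04  f'(a)=-5.885e-02  a ← 193.282397 − (+4.108e-04/-5.885e-02) = 193.289377
iter 3: u=0.442360  f(a)=+2.254e-08  f'(a)=-5.885e-02  a ← 193.289377 − (+2.254e-08/-5.885e-02) = 193.289377
iter 4: u=0.442360  f(a)=+2.842e-14  f'(a)=-5.885e-02  a ← 193.289377 − (+2.842e-14/-5.885e-02) = 193.289377
converged: |Δa| < 1e-12 after 4 iterations
sag = a·(cosh(S/(2a)) − 1) = 193.289377·(cosh(0.442360) − 1) = 19.222075
T_max/T_min = cosh(S/(2a)) = 1.099447

a=193.289 sag=19.222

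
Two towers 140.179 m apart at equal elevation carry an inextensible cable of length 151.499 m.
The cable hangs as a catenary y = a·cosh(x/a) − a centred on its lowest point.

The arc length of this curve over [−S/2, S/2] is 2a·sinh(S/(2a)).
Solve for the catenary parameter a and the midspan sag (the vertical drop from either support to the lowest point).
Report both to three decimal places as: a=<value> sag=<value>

a=101.890 sag=25.073

seed: a₀ = √(S³/(24(L−S))) = √(140.179³/(24·11.320)) = 100.692147
iter 1: u=0.696077  f(a)=+2.774e-01  f'(a)=-2.359e-01  a ← 100.692147 − (+2.774e-01/-2.359e-01) = 101.868036
iter 2: u=0.688042  f(a)=+4.935e-03  f'(a)=-2.276e-01  a ← 101.868036 − (+4.935e-03/-2.276e-01) = 101.889717
iter 3: u=0.687896  f(a)=+1.624e-06  f'(a)=-2.275e-01  a ← 101.889717 − (+1.624e-06/-2.275e-01) = 101.889724
iter 4: u=0.687896  f(a)=+1.705e-13  f'(a)=-2.275e-01  a ← 101.889724 − (+1.705e-13/-2.275e-01) = 101.889724
converged: |Δa| < 1e-12 after 4 iterations
sag = a·(cosh(S/(2a)) − 1) = 101.889724·(cosh(0.687896) − 1) = 25.072879
T_max/T_min = cosh(S/(2a)) = 1.246079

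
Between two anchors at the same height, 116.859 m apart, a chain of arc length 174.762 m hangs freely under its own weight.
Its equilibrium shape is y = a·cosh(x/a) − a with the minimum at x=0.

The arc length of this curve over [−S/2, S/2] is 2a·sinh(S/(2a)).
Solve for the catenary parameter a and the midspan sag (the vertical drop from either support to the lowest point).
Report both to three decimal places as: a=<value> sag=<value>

seed: a₀ = √(S³/(24(L−S))) = √(116.859³/(24·57.903)) = 33.887310
iter 1: u=1.724230  f(a)=+9.242e+00  f'(a)=-4.547e+00  a ← 33.887310 − (+9.242e+00/-4.547e+00) = 35.919754
iter 2: u=1.626668  f(a)=+8.968e-01  f'(a)=-3.704e+00  a ← 35.919754 − (+8.968e-01/-3.704e+00) = 36.161855
iter 3: u=1.615777  f(a)=+1.045e-02  f'(a)=-3.618e+00  a ← 36.161855 − (+1.045e-02/-3.618e+00) = 36.164742
iter 4: u=1.615648  f(a)=+1.454e-06  f'(a)=-3.617e+00  a ← 36.164742 − (+1.454e-06/-3.617e+00) = 36.164742
iter 5: u=1.615648  f(a)=+0.000e+00  f'(a)=-3.617e+00  a ← 36.164742 − (+0.000e+00/-3.617e+00) = 36.164742
converged: |Δa| < 1e-12 after 5 iterations
sag = a·(cosh(S/(2a)) − 1) = 36.164742·(cosh(1.615648) − 1) = 58.404427
T_max/T_min = cosh(S/(2a)) = 2.614955

a=36.165 sag=58.404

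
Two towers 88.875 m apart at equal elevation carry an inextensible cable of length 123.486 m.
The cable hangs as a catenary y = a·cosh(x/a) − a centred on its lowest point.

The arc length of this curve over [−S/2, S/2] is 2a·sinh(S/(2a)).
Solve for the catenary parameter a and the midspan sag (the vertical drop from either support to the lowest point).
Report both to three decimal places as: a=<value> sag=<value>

seed: a₀ = √(S³/(24(L−S))) = √(88.875³/(24·34.611)) = 29.070783
iter 1: u=1.528597  f(a)=+4.276e+00  f'(a)=-2.986e+00  a ← 29.070783 − (+4.276e+00/-2.986e+00) = 30.502796
iter 2: u=1.456834  f(a)=+3.363e-01  f'(a)=-2.533e+00  a ← 30.502796 − (+3.363e-01/-2.533e+00) = 30.635535
iter 3: u=1.450521  f(a)=+2.472e-03  f'(a)=-2.496e+00  a ← 30.635535 − (+2.472e-03/-2.496e+00) = 30.636525
iter 4: u=1.450475  f(a)=+1.357e-07  f'(a)=-2.496e+00  a ← 30.636525 − (+1.357e-07/-2.496e+00) = 30.636525
iter 5: u=1.450475  f(a)=+0.000e+00  f'(a)=-2.496e+00  a ← 30.636525 − (+0.000e+00/-2.496e+00) = 30.636525
converged: |Δa| < 1e-12 after 5 iterations
sag = a·(cosh(S/(2a)) − 1) = 30.636525·(cosh(1.450475) − 1) = 38.289484
T_max/T_min = cosh(S/(2a)) = 2.249799

a=30.637 sag=38.289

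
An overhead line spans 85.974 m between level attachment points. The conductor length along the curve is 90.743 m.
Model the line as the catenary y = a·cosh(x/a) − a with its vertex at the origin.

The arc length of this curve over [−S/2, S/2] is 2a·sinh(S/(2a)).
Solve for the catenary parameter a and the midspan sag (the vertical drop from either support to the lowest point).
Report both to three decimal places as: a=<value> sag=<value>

seed: a₀ = √(S³/(24(L−S))) = √(85.974³/(24·4.769)) = 74.512892
iter 1: u=0.576907  f(a)=+7.999e-02  f'(a)=-1.323e-01  a ← 74.512892 − (+7.999e-02/-1.323e-01) = 75.117453
iter 2: u=0.572264  f(a)=+9.840e-04  f'(a)=-1.291e-01  a ← 75.117453 − (+9.840e-04/-1.291e-01) = 75.125076
iter 3: u=0.572206  f(a)=+1.530e-07  f'(a)=-1.290e-01  a ← 75.125076 − (+1.530e-07/-1.290e-01) = 75.125077
iter 4: u=0.572206  f(a)=+0.000e+00  f'(a)=-1.290e-01  a ← 75.125077 − (+0.000e+00/-1.290e-01) = 75.125077
converged: |Δa| < 1e-12 after 4 iterations
sag = a·(cosh(S/(2a)) − 1) = 75.125077·(cosh(0.572206) − 1) = 12.637957
T_max/T_min = cosh(S/(2a)) = 1.168226

a=75.125 sag=12.638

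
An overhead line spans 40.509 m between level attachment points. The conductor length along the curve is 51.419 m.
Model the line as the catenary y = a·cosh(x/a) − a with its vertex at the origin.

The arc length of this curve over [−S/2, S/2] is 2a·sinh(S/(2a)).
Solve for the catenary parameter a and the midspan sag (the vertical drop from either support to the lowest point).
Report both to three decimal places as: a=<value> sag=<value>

seed: a₀ = √(S³/(24(L−S))) = √(40.509³/(24·10.910)) = 15.933430
iter 1: u=1.271195  f(a)=+9.162e-01  f'(a)=-1.604e+00  a ← 15.933430 − (+9.162e-01/-1.604e+00) = 16.504651
iter 2: u=1.227200  f(a)=+5.157e-02  f'(a)=-1.428e+00  a ← 16.504651 − (+5.157e-02/-1.428e+00) = 16.540768
iter 3: u=1.224520  f(a)=+1.850e-04  f'(a)=-1.418e+00  a ← 16.540768 − (+1.850e-04/-1.418e+00) = 16.540898
iter 4: u=1.224510  f(a)=+2.399e-09  f'(a)=-1.418e+00  a ← 16.540898 − (+2.399e-09/-1.418e+00) = 16.540898
iter 5: u=1.224510  f(a)=-7.105e-15  f'(a)=-1.418e+00  a ← 16.540898 − (-7.105e-15/-1.418e+00) = 16.540898
converged: |Δa| < 1e-12 after 5 iterations
sag = a·(cosh(S/(2a)) − 1) = 16.540898·(cosh(1.224510) − 1) = 14.029998
T_max/T_min = cosh(S/(2a)) = 1.848200

a=16.541 sag=14.030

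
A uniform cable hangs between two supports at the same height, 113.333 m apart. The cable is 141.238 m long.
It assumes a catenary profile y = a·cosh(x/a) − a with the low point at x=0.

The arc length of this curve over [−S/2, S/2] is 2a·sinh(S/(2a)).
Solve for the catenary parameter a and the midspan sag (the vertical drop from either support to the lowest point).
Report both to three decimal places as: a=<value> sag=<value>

seed: a₀ = √(S³/(24(L−S))) = √(113.333³/(24·27.905)) = 46.621683
iter 1: u=1.215454  f(a)=+2.135e+00  f'(a)=-1.384e+00  a ← 46.621683 − (+2.135e+00/-1.384e+00) = 48.165029
iter 2: u=1.176507  f(a)=+1.106e-01  f'(a)=-1.244e+00  a ← 48.165029 − (+1.106e-01/-1.244e+00) = 48.253977
iter 3: u=1.174338  f(a)=+3.327e-04  f'(a)=-1.236e+00  a ← 48.253977 − (+3.327e-04/-1.236e+00) = 48.254246
iter 4: u=1.174332  f(a)=+3.030e-09  f'(a)=-1.236e+00  a ← 48.254246 − (+3.030e-09/-1.236e+00) = 48.254246
iter 5: u=1.174332  f(a)=+0.000e+00  f'(a)=-1.236e+00  a ← 48.254246 − (+0.000e+00/-1.236e+00) = 48.254246
converged: |Δa| < 1e-12 after 5 iterations
sag = a·(cosh(S/(2a)) − 1) = 48.254246·(cosh(1.174332) − 1) = 37.276540
T_max/T_min = cosh(S/(2a)) = 1.772503

a=48.254 sag=37.277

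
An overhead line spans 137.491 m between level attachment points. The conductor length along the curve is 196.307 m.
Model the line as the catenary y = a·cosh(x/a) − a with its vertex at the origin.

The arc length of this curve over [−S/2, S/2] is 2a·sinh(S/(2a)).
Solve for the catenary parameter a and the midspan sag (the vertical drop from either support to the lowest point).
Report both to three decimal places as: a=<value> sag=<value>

seed: a₀ = √(S³/(24(L−S))) = √(137.491³/(24·58.816)) = 42.909953
iter 1: u=1.602088  f(a)=+8.026e+00  f'(a)=-3.513e+00  a ← 42.909953 − (+8.026e+00/-3.513e+00) = 45.194901
iter 2: u=1.521090  f(a)=+6.857e-01  f'(a)=-2.936e+00  a ← 45.194901 − (+6.857e-01/-2.936e+00) = 45.428447
iter 3: u=1.513270  f(a)=+6.037e-03  f'(a)=-2.884e+00  a ← 45.428447 − (+6.037e-03/-2.884e+00) = 45.430540
iter 4: u=1.513200  f(a)=+4.771e-07  f'(a)=-2.884e+00  a ← 45.430540 − (+4.771e-07/-2.884e+00) = 45.430541
iter 5: u=1.513200  f(a)=+0.000e+00  f'(a)=-2.884e+00  a ← 45.430541 − (+0.000e+00/-2.884e+00) = 45.430541
converged: |Δa| < 1e-12 after 5 iterations
sag = a·(cosh(S/(2a)) − 1) = 45.430541·(cosh(1.513200) − 1) = 62.726954
T_max/T_min = cosh(S/(2a)) = 2.380722

a=45.431 sag=62.727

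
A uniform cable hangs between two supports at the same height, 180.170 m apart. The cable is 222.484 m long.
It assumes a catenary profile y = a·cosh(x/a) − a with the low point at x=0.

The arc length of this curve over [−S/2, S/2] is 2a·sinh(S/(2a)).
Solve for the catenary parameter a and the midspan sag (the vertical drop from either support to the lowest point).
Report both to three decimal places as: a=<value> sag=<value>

a=78.429 sag=57.681

seed: a₀ = √(S³/(24(L−S))) = √(180.170³/(24·42.314)) = 75.888515
iter 1: u=1.187070  f(a)=+3.083e+00  f'(a)=-1.280e+00  a ← 75.888515 − (+3.083e+00/-1.280e+00) = 78.296563
iter 2: u=1.150561  f(a)=+1.528e-01  f'(a)=-1.156e+00  a ← 78.296563 − (+1.528e-01/-1.156e+00) = 78.428741
iter 3: u=1.148622  f(a)=+4.189e-04  f'(a)=-1.150e+00  a ← 78.428741 − (+4.189e-04/-1.150e+00) = 78.429105
iter 4: u=1.148617  f(a)=+3.166e-09  f'(a)=-1.150e+00  a ← 78.429105 − (+3.166e-09/-1.150e+00) = 78.429105
iter 5: u=1.148617  f(a)=+2.842e-14  f'(a)=-1.150e+00  a ← 78.429105 − (+2.842e-14/-1.150e+00) = 78.429105
converged: |Δa| < 1e-12 after 5 iterations
sag = a·(cosh(S/(2a)) − 1) = 78.429105·(cosh(1.148617) − 1) = 57.680803
T_max/T_min = cosh(S/(2a)) = 1.735451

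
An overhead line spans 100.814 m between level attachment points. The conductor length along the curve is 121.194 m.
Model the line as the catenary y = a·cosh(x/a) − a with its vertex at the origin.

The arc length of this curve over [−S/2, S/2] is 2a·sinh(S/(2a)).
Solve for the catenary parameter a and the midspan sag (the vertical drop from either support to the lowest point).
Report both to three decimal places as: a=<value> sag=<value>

seed: a₀ = √(S³/(24(L−S))) = √(100.814³/(24·20.380)) = 45.769225
iter 1: u=1.101330  f(a)=+1.272e+00  f'(a)=-1.003e+00  a ← 45.769225 − (+1.272e+00/-1.003e+00) = 47.037241
iter 2: u=1.071640  f(a)=+5.479e-02  f'(a)=-9.186e-01  a ← 47.037241 − (+5.479e-02/-9.186e-01) = 47.096883
iter 3: u=1.070283  f(a)=+1.117e-04  f'(a)=-9.149e-01  a ← 47.096883 − (+1.117e-04/-9.149e-01) = 47.097005
iter 4: u=1.070280  f(a)=+4.667e-10  f'(a)=-9.149e-01  a ← 47.097005 − (+4.667e-10/-9.149e-01) = 47.097005
iter 5: u=1.070280  f(a)=+1.421e-14  f'(a)=-9.149e-01  a ← 47.097005 − (+1.421e-14/-9.149e-01) = 47.097005
converged: |Δa| < 1e-12 after 5 iterations
sag = a·(cosh(S/(2a)) − 1) = 47.097005·(cosh(1.070280) − 1) = 29.650140
T_max/T_min = cosh(S/(2a)) = 1.629555

a=47.097 sag=29.650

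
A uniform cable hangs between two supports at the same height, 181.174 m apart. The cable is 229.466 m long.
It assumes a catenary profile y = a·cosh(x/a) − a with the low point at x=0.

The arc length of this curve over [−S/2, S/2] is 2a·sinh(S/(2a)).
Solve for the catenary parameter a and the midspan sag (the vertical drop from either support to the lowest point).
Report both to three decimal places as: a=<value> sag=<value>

a=74.335 sag=62.374

seed: a₀ = √(S³/(24(L−S))) = √(181.174³/(24·48.292)) = 71.630930
iter 1: u=1.264635  f(a)=+4.012e+00  f'(a)=-1.577e+00  a ← 71.630930 − (+4.012e+00/-1.577e+00) = 74.175529
iter 2: u=1.221252  f(a)=+2.237e-01  f'(a)=-1.405e+00  a ← 74.175529 − (+2.237e-01/-1.405e+00) = 74.334708
iter 3: u=1.218637  f(a)=+7.863e-04  f'(a)=-1.395e+00  a ← 74.334708 − (+7.863e-04/-1.395e+00) = 74.335271
iter 4: u=1.218627  f(a)=+9.790e-09  f'(a)=-1.395e+00  a ← 74.335271 − (+9.790e-09/-1.395e+00) = 74.335271
iter 5: u=1.218627  f(a)=-2.842e-14  f'(a)=-1.395e+00  a ← 74.335271 − (-2.842e-14/-1.395e+00) = 74.335271
converged: |Δa| < 1e-12 after 5 iterations
sag = a·(cosh(S/(2a)) − 1) = 74.335271·(cosh(1.218627) − 1) = 62.373887
T_max/T_min = cosh(S/(2a)) = 1.839089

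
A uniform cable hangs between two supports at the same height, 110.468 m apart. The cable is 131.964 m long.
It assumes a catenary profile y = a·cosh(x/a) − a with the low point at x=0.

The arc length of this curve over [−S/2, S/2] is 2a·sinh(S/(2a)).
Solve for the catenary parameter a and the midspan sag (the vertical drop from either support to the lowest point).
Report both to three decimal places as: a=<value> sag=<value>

seed: a₀ = √(S³/(24(L−S))) = √(110.468³/(24·21.496)) = 51.117580
iter 1: u=1.080528  f(a)=+1.290e+00  f'(a)=-9.434e-01  a ← 51.117580 − (+1.290e+00/-9.434e-01) = 52.485294
iter 2: u=1.052371  f(a)=+5.360e-02  f'(a)=-8.665e-01  a ← 52.485294 − (+5.360e-02/-8.665e-01) = 52.547151
iter 3: u=1.051132  f(a)=+1.014e-04  f'(a)=-8.632e-01  a ← 52.547151 − (+1.014e-04/-8.632e-01) = 52.547269
iter 4: u=1.051130  f(a)=+3.641e-10  f'(a)=-8.632e-01  a ← 52.547269 − (+3.641e-10/-8.632e-01) = 52.547269
iter 5: u=1.051130  f(a)=+0.000e+00  f'(a)=-8.632e-01  a ← 52.547269 − (+0.000e+00/-8.632e-01) = 52.547269
converged: |Δa| < 1e-12 after 5 iterations
sag = a·(cosh(S/(2a)) − 1) = 52.547269·(cosh(1.051130) − 1) = 31.802241
T_max/T_min = cosh(S/(2a)) = 1.605212

a=52.547 sag=31.802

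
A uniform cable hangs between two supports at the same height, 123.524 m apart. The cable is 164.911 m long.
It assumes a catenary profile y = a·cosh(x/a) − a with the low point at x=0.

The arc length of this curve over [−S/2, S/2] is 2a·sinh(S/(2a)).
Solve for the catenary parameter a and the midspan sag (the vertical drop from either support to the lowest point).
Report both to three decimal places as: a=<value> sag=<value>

seed: a₀ = √(S³/(24(L−S))) = √(123.524³/(24·41.387)) = 43.560156
iter 1: u=1.417855  f(a)=+4.365e+00  f'(a)=-2.311e+00  a ← 43.560156 − (+4.365e+00/-2.311e+00) = 45.449119
iter 2: u=1.358926  f(a)=+3.000e-01  f'(a)=-2.003e+00  a ← 45.449119 − (+3.000e-01/-2.003e+00) = 45.598879
iter 3: u=1.354463  f(a)=+1.648e-03  f'(a)=-1.981e+00  a ← 45.598879 − (+1.648e-03/-1.981e+00) = 45.599711
iter 4: u=1.354438  f(a)=+5.035e-08  f'(a)=-1.981e+00  a ← 45.599711 − (+5.035e-08/-1.981e+00) = 45.599711
iter 5: u=1.354438  f(a)=-2.842e-14  f'(a)=-1.981e+00  a ← 45.599711 − (-2.842e-14/-1.981e+00) = 45.599711
converged: |Δa| < 1e-12 after 5 iterations
sag = a·(cosh(S/(2a)) − 1) = 45.599711·(cosh(1.354438) − 1) = 48.624719
T_max/T_min = cosh(S/(2a)) = 2.066338

a=45.600 sag=48.625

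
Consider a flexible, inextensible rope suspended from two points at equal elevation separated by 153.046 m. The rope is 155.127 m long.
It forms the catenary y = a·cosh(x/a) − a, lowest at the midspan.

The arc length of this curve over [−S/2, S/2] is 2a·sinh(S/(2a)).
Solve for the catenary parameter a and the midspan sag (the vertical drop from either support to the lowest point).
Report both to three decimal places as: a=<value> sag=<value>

seed: a₀ = √(S³/(24(L−S))) = √(153.046³/(24·2.081)) = 267.911474
iter 1: u=0.285628  f(a)=+8.505e-03  f'(a)=-1.566e-02  a ← 267.911474 − (+8.505e-03/-1.566e-02) = 268.454521
iter 2: u=0.285050  f(a)=+2.593e-05  f'(a)=-1.557e-02  a ← 268.454521 − (+2.593e-05/-1.557e-02) = 268.456187
iter 3: u=0.285048  f(a)=+2.426e-10  f'(a)=-1.557e-02  a ← 268.456187 − (+2.426e-10/-1.557e-02) = 268.456187
iter 4: u=0.285048  f(a)=+2.842e-14  f'(a)=-1.557e-02  a ← 268.456187 − (+2.842e-14/-1.557e-02) = 268.456187
converged: |Δa| < 1e-12 after 4 iterations
sag = a·(cosh(S/(2a)) − 1) = 268.456187·(cosh(0.285048) − 1) = 10.980426
T_max/T_min = cosh(S/(2a)) = 1.040902

a=268.456 sag=10.980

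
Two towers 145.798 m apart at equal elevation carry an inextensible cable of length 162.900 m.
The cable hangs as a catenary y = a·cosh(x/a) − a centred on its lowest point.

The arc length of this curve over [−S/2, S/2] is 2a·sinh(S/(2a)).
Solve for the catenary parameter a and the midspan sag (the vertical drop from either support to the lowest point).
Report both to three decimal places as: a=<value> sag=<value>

a=88.385 sag=31.807

seed: a₀ = √(S³/(24(L−S))) = √(145.798³/(24·17.102)) = 86.895698
iter 1: u=0.838925  f(a)=+6.120e-01  f'(a)=-4.220e-01  a ← 86.895698 − (+6.120e-01/-4.220e-01) = 88.345832
iter 2: u=0.825155  f(a)=+1.566e-02  f'(a)=-4.007e-01  a ← 88.345832 − (+1.566e-02/-4.007e-01) = 88.384906
iter 3: u=0.824790  f(a)=+1.084e-05  f'(a)=-4.001e-01  a ← 88.384906 − (+1.084e-05/-4.001e-01) = 88.384933
iter 4: u=0.824790  f(a)=+5.173e-12  f'(a)=-4.001e-01  a ← 88.384933 − (+5.173e-12/-4.001e-01) = 88.384933
converged: |Δa| < 1e-12 after 4 iterations
sag = a·(cosh(S/(2a)) − 1) = 88.384933·(cosh(0.824790) − 1) = 31.806576
T_max/T_min = cosh(S/(2a)) = 1.359864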